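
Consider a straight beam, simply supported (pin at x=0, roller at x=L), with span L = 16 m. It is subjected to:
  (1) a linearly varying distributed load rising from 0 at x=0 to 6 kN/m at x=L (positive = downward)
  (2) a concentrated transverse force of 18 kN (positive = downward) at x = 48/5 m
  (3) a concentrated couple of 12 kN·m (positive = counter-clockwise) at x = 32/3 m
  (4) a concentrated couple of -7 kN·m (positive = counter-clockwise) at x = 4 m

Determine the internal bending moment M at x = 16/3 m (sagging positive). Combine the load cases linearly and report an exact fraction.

M(16/3) = 16594/135 kN·m

Load 1 — triangular load w₀=6 kN/m (0→w₀ over full span):
  M_1 = w₀Lx/6 - w₀x³/(6L) = 6·16·(16/3)/6 - 6·(16/3)³/(6·16) = 2048/27 kN·m
Load 2 — point force P=18 kN at a=48/5 m (b=L-a=32/5):
  M_2 = Pbx/L  [x≤a] = 18·(32/5)·(16/3)/16 = 192/5 kN·m
Load 3 — applied couple M₀=12 kN·m at a=32/3 m (b=L-a=16/3):
  M_3 = M₀x/L  [x≤a] = 12·(16/3)/16 = 4 kN·m
Load 4 — applied couple M₀=-7 kN·m at a=4 m (b=L-a=12):
  M_4 = M₀x/L - M₀  [x>a] = (-7)·(16/3)/16 - (-7) = 14/3 kN·m
Superposition: M = Σ M_i = 16594/135 kN·m ≈ 122.918519 kN·m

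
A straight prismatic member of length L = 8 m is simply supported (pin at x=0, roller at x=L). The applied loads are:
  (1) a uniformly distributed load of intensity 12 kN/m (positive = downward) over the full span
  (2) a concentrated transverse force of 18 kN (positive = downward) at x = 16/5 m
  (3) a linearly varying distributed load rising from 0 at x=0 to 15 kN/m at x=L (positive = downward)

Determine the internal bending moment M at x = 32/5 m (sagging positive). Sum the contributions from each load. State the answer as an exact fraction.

M(32/5) = 2976/25 kN·m

Load 1 — uniform load w=12 kN/m over full span:
  M_1 = wx(L-x)/2 = 12·(32/5)·(8-(32/5))/2 = 1536/25 kN·m
Load 2 — point force P=18 kN at a=16/5 m (b=L-a=24/5):
  M_2 = Pa(L-x)/L  [x>a] = 18·(16/5)·(8-(32/5))/8 = 288/25 kN·m
Load 3 — triangular load w₀=15 kN/m (0→w₀ over full span):
  M_3 = w₀Lx/6 - w₀x³/(6L) = 15·8·(32/5)/6 - 15·(32/5)³/(6·8) = 1152/25 kN·m
Superposition: M = Σ M_i = 2976/25 kN·m ≈ 119.040000 kN·m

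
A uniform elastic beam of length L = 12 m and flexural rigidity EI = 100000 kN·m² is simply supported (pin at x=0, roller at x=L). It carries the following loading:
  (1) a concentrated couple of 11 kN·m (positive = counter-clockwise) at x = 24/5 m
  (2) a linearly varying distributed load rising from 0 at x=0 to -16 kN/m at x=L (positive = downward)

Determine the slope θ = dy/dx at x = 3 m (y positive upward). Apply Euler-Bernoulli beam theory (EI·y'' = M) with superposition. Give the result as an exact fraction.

Load 1 — applied couple M₀=11 kN·m at a=24/5 m (b=L-a=36/5):
  θ_1 = (M₀x²/(2L)+C₁)/EI  [x≤a] with C₁=M₀(3b²-L²)/(6L)=44/25 = (11·3²/(2·12)+(44/25))/100000 = 1177/20000000 rad
Load 2 — triangular load w₀=-16 kN/m (0→w₀ over full span):
  θ_2 = -w₀(7L⁴-30L²x²+15x⁴)/(360LEI) = -(-16)·(7·12⁴-30·12²·3²+15·3⁴)/(360·12·100000) = 3981/1000000 rad
Superposition: θ = Σ θ_i = 80797/20000000 rad ≈ 0.004040 rad

θ(3) = 80797/20000000 rad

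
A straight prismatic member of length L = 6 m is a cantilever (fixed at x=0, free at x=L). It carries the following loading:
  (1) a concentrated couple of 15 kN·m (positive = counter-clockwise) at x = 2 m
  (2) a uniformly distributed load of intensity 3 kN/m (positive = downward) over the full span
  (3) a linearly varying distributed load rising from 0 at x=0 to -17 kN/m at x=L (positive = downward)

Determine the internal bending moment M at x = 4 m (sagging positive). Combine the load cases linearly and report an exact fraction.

Load 1 — applied couple M₀=15 kN·m at a=2 m (b=L-a=4):
  M_1 = 0  [x>a] = 0 kN·m
Load 2 — uniform load w=3 kN/m over full span:
  M_2 = -w(L-x)²/2 = -3·(6-4)²/2 = -6 kN·m
Load 3 — triangular load w₀=-17 kN/m (0→w₀ over full span):
  M_3 = w₀Lx/2 - w₀L²/3 - w₀x³/(6L) = (-17)·6·4/2 - (-17)·6²/3 - (-17)·4³/(6·6) = 272/9 kN·m
Superposition: M = Σ M_i = 218/9 kN·m ≈ 24.222222 kN·m

M(4) = 218/9 kN·m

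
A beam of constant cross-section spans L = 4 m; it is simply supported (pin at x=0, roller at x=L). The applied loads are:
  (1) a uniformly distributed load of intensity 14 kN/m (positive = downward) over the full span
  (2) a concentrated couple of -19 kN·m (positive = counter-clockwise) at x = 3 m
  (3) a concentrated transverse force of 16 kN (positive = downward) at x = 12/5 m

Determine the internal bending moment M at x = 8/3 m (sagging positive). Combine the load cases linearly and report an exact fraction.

Load 1 — uniform load w=14 kN/m over full span:
  M_1 = wx(L-x)/2 = 14·(8/3)·(4-(8/3))/2 = 224/9 kN·m
Load 2 — applied couple M₀=-19 kN·m at a=3 m (b=L-a=1):
  M_2 = M₀x/L  [x≤a] = (-19)·(8/3)/4 = -38/3 kN·m
Load 3 — point force P=16 kN at a=12/5 m (b=L-a=8/5):
  M_3 = Pa(L-x)/L  [x>a] = 16·(12/5)·(4-(8/3))/4 = 64/5 kN·m
Superposition: M = Σ M_i = 1126/45 kN·m ≈ 25.022222 kN·m

M(8/3) = 1126/45 kN·m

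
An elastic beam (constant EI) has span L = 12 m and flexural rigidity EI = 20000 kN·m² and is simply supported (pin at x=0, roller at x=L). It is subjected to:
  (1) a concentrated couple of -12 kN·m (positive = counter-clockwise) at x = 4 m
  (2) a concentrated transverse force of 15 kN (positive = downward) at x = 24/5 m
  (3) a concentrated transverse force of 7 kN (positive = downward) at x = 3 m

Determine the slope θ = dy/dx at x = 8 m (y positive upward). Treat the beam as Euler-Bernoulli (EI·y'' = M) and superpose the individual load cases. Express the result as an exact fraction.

θ(8) = 21267/4000000 rad

Load 1 — applied couple M₀=-12 kN·m at a=4 m (b=L-a=8):
  θ_1 = (M₀x²/(2L)-M₀(x-a)+C₁)/EI  [x>a] with C₁=M₀(3b²-L²)/(6L)=-8 = ((-12)·8²/(2·12)-(-12)·(8-4)+(-8))/20000 = 1/2500 rad
Load 2 — point force P=15 kN at a=24/5 m (b=L-a=36/5):
  θ_2 = -Pa(2L²-6Lx+3x²+a²)/(6LEI)  [x>a] = -15·(24/5)·(2·12²-6·12·8+3·8²+(24/5)²)/(6·12·20000) = 57/15625 rad
Load 3 — point force P=7 kN at a=3 m (b=L-a=9):
  θ_3 = -Pa(2L²-6Lx+3x²+a²)/(6LEI)  [x>a] = -7·3·(2·12²-6·12·8+3·8²+3²)/(6·12·20000) = 203/160000 rad
Superposition: θ = Σ θ_i = 21267/4000000 rad ≈ 0.005317 rad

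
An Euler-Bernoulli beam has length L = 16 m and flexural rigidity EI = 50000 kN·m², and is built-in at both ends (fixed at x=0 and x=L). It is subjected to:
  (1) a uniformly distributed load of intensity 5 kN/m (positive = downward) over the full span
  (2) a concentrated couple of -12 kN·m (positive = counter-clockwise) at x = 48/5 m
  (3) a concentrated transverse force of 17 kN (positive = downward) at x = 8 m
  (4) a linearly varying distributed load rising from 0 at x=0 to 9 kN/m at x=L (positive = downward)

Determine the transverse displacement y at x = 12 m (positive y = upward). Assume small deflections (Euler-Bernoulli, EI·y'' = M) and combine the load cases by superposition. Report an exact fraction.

y(12) = -2131/93750 m

Load 1 — uniform load w=5 kN/m over full span:
  y_1 = -wx²(L-x)²/(24EI) = -5·12²·(16-12)²/(24·50000) = -6/625 m
Load 2 — applied couple M₀=-12 kN·m at a=48/5 m (b=L-a=32/5):
  y_2 = (R_Ax³/6 - M_Ax²/2 - M₀(x-a)²/2)/EI  [x>a] with R_A=-27/25, M_A=-96/25 = ((-27/25)·12³/6 - (-96/25)·12²/2 - (-12)·(12-(48/5))²/2)/50000 = 0 m
Load 3 — point force P=17 kN at a=8 m (b=L-a=8):
  y_3 = -Pa²(L-x)²(3bL-(3b+a)(L-x))/(6L³EI)  [x>a] = -17·8²·(16-12)²·(3·8·16-(3·8+8)·(16-12))/(6·16³·50000) = -34/9375 m
Load 4 — triangular load w₀=9 kN/m (0→w₀ over full span):
  y_4 = -w₀x²(L-x)²(x+2L)/(120LEI) = -9·12²·(16-12)²·(12+2·16)/(120·16·50000) = -297/31250 m
Superposition: y = Σ y_i = -2131/93750 m ≈ -0.022731 m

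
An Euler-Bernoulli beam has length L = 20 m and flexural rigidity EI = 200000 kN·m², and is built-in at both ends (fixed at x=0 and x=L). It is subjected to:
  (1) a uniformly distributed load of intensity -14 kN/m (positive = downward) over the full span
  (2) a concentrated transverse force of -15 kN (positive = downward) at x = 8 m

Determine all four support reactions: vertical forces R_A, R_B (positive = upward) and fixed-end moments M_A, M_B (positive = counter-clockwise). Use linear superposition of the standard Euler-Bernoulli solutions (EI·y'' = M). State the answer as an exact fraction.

R_A = -3743/25 kN, M_A = -7648/15 kN·m, R_B = -3632/25 kN, M_B = 7432/15 kN·m

Load 1 — uniform load w=-14 kN/m over full span:
  R_A = wL/2 = (-14)·20/2 = -140 kN
  M_A = wL²/12 = (-14)·20²/12 = -1400/3 kN·m
  R_B = wL/2 = (-14)·20/2 = -140 kN
  M_B = -wL²/12 = -(-14)·20²/12 = 1400/3 kN·m
Load 2 — point force P=-15 kN at a=8 m (b=L-a=12):
  R_A = Pb²(3a+b)/L³ = (-15)·12²·(3·8+12)/20³ = -243/25 kN
  M_A = Pab²/L² = (-15)·8·12²/20² = -216/5 kN·m
  R_B = Pa²(a+3b)/L³ = (-15)·8²·(8+3·12)/20³ = -132/25 kN
  M_B = -Pa²b/L² = -(-15)·8²·12/20² = 144/5 kN·m
Superposition: R_A = -3743/25 kN, M_A = -7648/15 kN·m, R_B = -3632/25 kN, M_B = 7432/15 kN·m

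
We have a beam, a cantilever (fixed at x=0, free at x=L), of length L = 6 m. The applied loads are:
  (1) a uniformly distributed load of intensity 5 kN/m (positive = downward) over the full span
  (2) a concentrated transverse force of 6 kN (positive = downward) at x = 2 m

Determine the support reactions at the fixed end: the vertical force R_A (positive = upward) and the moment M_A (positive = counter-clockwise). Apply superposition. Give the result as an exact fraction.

Load 1 — uniform load w=5 kN/m over full span:
  R_A = wL = 5·6 = 30 kN
  M_A = wL²/2 = 5·6²/2 = 90 kN·m
Load 2 — point force P=6 kN at a=2 m (b=L-a=4):
  R_A = P = 6 kN
  M_A = Pa = 6·2 = 12 kN·m
Superposition: R_A = 36 kN, M_A = 102 kN·m

R_A = 36 kN, M_A = 102 kN·m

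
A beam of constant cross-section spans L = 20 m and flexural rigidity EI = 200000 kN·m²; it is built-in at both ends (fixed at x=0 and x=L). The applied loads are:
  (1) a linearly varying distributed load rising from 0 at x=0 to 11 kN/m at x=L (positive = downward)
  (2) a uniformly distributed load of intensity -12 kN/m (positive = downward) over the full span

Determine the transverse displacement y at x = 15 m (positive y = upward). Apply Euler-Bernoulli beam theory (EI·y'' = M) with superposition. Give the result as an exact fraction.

y(15) = 357/51200 m

Load 1 — triangular load w₀=11 kN/m (0→w₀ over full span):
  y_1 = -w₀x²(L-x)²(x+2L)/(120LEI) = -11·15²·(20-15)²·(15+2·20)/(120·20·200000) = -363/51200 m
Load 2 — uniform load w=-12 kN/m over full span:
  y_2 = -wx²(L-x)²/(24EI) = -(-12)·15²·(20-15)²/(24·200000) = 9/640 m
Superposition: y = Σ y_i = 357/51200 m ≈ 0.006973 m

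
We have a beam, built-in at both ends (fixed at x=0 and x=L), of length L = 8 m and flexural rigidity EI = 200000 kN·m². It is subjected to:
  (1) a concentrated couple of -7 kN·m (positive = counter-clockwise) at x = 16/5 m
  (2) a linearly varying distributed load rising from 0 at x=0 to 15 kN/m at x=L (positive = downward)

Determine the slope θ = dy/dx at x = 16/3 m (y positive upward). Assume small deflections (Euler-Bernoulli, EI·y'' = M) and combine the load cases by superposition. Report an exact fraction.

Load 1 — applied couple M₀=-7 kN·m at a=16/5 m (b=L-a=24/5):
  θ_1 = (R_Ax²/2 - M_Ax - M₀(x-a))/EI  [x>a] with R_A=-63/50, M_A=-21/25 = ((-63/50)·(16/3)²/2 - (-21/25)·(16/3) - (-7)·((16/3)-(16/5)))/200000 = 7/937500 rad
Load 2 — triangular load w₀=15 kN/m (0→w₀ over full span):
  θ_2 = -w₀(2x(L-x)(L-2x)(x+2L)+x²(L-x)²)/(120LEI) = -15·(2·(16/3)·(8-(16/3))·(8-2·(16/3))·((16/3)+2·8)+(16/3)²·(8-(16/3))²)/(120·8·200000) = 28/253125 rad
Superposition: θ = Σ θ_i = 2989/25312500 rad ≈ 0.000118 rad

θ(16/3) = 2989/25312500 rad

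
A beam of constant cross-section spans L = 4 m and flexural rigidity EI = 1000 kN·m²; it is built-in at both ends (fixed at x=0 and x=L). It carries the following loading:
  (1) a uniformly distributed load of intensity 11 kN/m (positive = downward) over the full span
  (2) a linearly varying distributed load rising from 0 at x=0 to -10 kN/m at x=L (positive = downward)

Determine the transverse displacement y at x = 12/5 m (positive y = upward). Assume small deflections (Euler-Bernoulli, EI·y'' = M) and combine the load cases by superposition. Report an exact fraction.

y(12/5) = -1392/390625 m

Load 1 — uniform load w=11 kN/m over full span:
  y_1 = -wx²(L-x)²/(24EI) = -11·(12/5)²·(4-(12/5))²/(24·1000) = -528/78125 m
Load 2 — triangular load w₀=-10 kN/m (0→w₀ over full span):
  y_2 = -w₀x²(L-x)²(x+2L)/(120LEI) = -(-10)·(12/5)²·(4-(12/5))²·((12/5)+2·4)/(120·4·1000) = 1248/390625 m
Superposition: y = Σ y_i = -1392/390625 m ≈ -0.003564 m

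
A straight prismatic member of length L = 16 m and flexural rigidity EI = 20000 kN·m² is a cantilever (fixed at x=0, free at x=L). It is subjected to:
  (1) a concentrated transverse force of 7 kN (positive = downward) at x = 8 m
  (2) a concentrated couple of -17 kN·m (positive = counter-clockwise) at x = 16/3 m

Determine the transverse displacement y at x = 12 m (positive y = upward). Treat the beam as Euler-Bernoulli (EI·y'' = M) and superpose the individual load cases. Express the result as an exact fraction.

Load 1 — point force P=7 kN at a=8 m (b=L-a=8):
  y_1 = -Pa²(3x-a)/(6EI)  [x>a] = -7·8²·(3·12-8)/(6·20000) = -196/1875 m
Load 2 — applied couple M₀=-17 kN·m at a=16/3 m (b=L-a=32/3):
  y_2 = M₀a(2x-a)/(2EI)  [x>a] = (-17)·(16/3)·(2·12-(16/3))/(2·20000) = -238/5625 m
Superposition: y = Σ y_i = -826/5625 m ≈ -0.146844 m

y(12) = -826/5625 m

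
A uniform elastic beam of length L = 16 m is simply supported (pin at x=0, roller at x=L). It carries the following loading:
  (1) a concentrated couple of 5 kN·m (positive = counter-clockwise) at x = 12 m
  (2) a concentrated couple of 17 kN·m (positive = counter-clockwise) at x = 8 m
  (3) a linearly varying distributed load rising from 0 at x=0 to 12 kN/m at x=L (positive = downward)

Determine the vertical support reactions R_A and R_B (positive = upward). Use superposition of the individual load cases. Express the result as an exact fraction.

R_A = 267/8 kN, R_B = 501/8 kN

Load 1 — applied couple M₀=5 kN·m at a=12 m (b=L-a=4):
  R_A = M₀/L = 5/16 kN
  R_B = -M₀/L = -5/16 kN
Load 2 — applied couple M₀=17 kN·m at a=8 m (b=L-a=8):
  R_A = M₀/L = 17/16 kN
  R_B = -M₀/L = -17/16 kN
Load 3 — triangular load w₀=12 kN/m (0→w₀ over full span):
  R_A = w₀L/6 = 12·16/6 = 32 kN
  R_B = w₀L/3 = 12·16/3 = 64 kN
Superposition: R_A = 267/8 kN, R_B = 501/8 kN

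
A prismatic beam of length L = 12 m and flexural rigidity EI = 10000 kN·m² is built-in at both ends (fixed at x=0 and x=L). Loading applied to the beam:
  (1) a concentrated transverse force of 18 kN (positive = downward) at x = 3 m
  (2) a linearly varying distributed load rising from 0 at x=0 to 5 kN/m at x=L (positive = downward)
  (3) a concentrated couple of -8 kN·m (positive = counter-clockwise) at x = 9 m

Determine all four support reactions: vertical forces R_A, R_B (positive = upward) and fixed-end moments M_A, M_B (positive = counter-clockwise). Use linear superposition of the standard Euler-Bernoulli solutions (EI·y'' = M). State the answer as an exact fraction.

R_A = 375/16 kN, M_A = 415/8 kN·m, R_B = 393/16 kN, M_B = -357/8 kN·m

Load 1 — point force P=18 kN at a=3 m (b=L-a=9):
  R_A = Pb²(3a+b)/L³ = 18·9²·(3·3+9)/12³ = 243/16 kN
  M_A = Pab²/L² = 18·3·9²/12² = 243/8 kN·m
  R_B = Pa²(a+3b)/L³ = 18·3²·(3+3·9)/12³ = 45/16 kN
  M_B = -Pa²b/L² = -18·3²·9/12² = -81/8 kN·m
Load 2 — triangular load w₀=5 kN/m (0→w₀ over full span):
  R_A = 3w₀L/20 = 3·5·12/20 = 9 kN
  M_A = w₀L²/30 = 5·12²/30 = 24 kN·m
  R_B = 7w₀L/20 = 7·5·12/20 = 21 kN
  M_B = -w₀L²/20 = -5·12²/20 = -36 kN·m
Load 3 — applied couple M₀=-8 kN·m at a=9 m (b=L-a=3):
  R_A = 6M₀ab/L³ = 6·(-8)·9·3/12³ = -3/4 kN
  M_A = M₀b(2a-b)/L² = (-8)·3·(2·9-3)/12² = -5/2 kN·m
  R_B = -6M₀ab/L³ = -6·(-8)·9·3/12³ = 3/4 kN
  M_B = M₀a(2b-a)/L² = (-8)·9·(2·3-9)/12² = 3/2 kN·m
Superposition: R_A = 375/16 kN, M_A = 415/8 kN·m, R_B = 393/16 kN, M_B = -357/8 kN·m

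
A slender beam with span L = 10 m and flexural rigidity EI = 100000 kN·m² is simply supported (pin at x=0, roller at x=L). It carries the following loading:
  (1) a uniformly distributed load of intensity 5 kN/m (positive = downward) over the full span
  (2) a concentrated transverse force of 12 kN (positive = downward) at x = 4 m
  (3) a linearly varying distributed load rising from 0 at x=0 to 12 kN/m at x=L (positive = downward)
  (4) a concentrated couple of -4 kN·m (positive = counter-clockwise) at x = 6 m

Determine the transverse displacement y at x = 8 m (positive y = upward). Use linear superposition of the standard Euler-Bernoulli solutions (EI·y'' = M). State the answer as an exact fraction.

Load 1 — uniform load w=5 kN/m over full span:
  y_1 = -wx(L³-2Lx²+x³)/(24EI) = -5·8·(10³-2·10·8²+8³)/(24·100000) = -29/7500 m
Load 2 — point force P=12 kN at a=4 m (b=L-a=6):
  y_2 = -Pa(L-x)(2Lx-a²-x²)/(6LEI)  [x>a] = -12·4·(10-8)·(2·10·8-4²-8²)/(6·10·100000) = -4/3125 m
Load 3 — triangular load w₀=12 kN/m (0→w₀ over full span):
  y_3 = -w₀x(7L⁴-10L²x²+3x⁴)/(360LEI) = -12·8·(7·10⁴-10·10²·8²+3·8⁴)/(360·10·100000) = -381/78125 m
Load 4 — applied couple M₀=-4 kN·m at a=6 m (b=L-a=4):
  y_4 = (M₀x³/(6L)-M₀(x-a)²/2+C₁x)/EI  [x>a] with C₁=M₀(3b²-L²)/(6L)=52/15 = ((-4)·8³/(6·10)-(-4)·(8-6)²/2+(52/15)·8)/100000 = 1/62500 m
Superposition: y = Σ y_i = -4691/468750 m ≈ -0.010007 m

y(8) = -4691/468750 m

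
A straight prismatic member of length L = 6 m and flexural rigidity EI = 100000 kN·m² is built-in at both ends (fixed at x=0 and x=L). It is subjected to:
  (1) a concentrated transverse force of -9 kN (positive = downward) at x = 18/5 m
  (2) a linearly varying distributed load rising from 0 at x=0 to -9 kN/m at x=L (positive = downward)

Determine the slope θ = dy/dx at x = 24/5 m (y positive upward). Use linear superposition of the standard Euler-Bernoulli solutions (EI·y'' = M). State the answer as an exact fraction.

θ(24/5) = -20979/156250000 rad

Load 1 — point force P=-9 kN at a=18/5 m (b=L-a=12/5):
  θ_1 = Pa²(L-x)(2bL-(3b+a)(L-x))/(2L³EI)  [x>a] = (-9)·(18/5)²·(6-(24/5))·(2·(12/5)·6-(3·(12/5)+(18/5))·(6-(24/5)))/(2·6³·100000) = -8019/156250000 rad
Load 2 — triangular load w₀=-9 kN/m (0→w₀ over full span):
  θ_2 = -w₀(2x(L-x)(L-2x)(x+2L)+x²(L-x)²)/(120LEI) = -(-9)·(2·(24/5)·(6-(24/5))·(6-2·(24/5))·((24/5)+2·6)+(24/5)²·(6-(24/5))²)/(120·6·100000) = -162/1953125 rad
Superposition: θ = Σ θ_i = -20979/156250000 rad ≈ -0.000134 rad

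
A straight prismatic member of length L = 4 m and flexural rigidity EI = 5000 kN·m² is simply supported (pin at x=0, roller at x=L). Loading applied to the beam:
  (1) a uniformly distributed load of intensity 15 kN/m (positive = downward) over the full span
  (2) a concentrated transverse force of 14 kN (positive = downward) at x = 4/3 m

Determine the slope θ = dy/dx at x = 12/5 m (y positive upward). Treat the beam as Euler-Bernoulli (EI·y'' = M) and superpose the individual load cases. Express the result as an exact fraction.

Load 1 — uniform load w=15 kN/m over full span:
  θ_1 = -w(L³-6Lx²+4x³)/(24EI) = -15·(4³-6·4·(12/5)²+4·(12/5)³)/(24·5000) = 37/15625 rad
Load 2 — point force P=14 kN at a=4/3 m (b=L-a=8/3):
  θ_2 = -Pa(2L²-6Lx+3x²+a²)/(6LEI)  [x>a] = -14·(4/3)·(2·4²-6·4·(12/5)+3·(12/5)²+(4/3)²)/(6·4·5000) = 1288/1265625 rad
Superposition: θ = Σ θ_i = 857/253125 rad ≈ 0.003386 rad

θ(12/5) = 857/253125 rad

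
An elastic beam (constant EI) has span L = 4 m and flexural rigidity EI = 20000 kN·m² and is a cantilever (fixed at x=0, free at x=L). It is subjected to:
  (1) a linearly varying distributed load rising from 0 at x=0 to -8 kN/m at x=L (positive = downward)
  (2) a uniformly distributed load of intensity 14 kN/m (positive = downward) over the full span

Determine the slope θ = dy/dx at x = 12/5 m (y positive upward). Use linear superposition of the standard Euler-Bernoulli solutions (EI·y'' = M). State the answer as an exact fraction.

θ(12/5) = -1576/390625 rad

Load 1 — triangular load w₀=-8 kN/m (0→w₀ over full span):
  θ_1 = (w₀Lx²/4-w₀L²x/3-w₀x⁴/(24L))/EI = ((-8)·4·(12/5)²/4-(-8)·4²·(12/5)/3-(-8)·(12/5)⁴/(24·4))/20000 = 1154/390625 rad
Load 2 — uniform load w=14 kN/m over full span:
  θ_2 = -wx(x²-3Lx+3L²)/(6EI) = -14·(12/5)·((12/5)²-3·4·(12/5)+3·4²)/(6·20000) = -546/78125 rad
Superposition: θ = Σ θ_i = -1576/390625 rad ≈ -0.004035 rad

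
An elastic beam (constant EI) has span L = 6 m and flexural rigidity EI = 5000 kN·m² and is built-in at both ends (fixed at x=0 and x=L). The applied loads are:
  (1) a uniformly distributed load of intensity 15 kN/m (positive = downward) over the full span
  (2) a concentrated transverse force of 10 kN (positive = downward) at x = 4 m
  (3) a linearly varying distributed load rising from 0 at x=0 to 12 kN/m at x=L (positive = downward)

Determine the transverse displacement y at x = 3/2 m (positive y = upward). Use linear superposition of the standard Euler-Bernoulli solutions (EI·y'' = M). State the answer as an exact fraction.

Load 1 — uniform load w=15 kN/m over full span:
  y_1 = -wx²(L-x)²/(24EI) = -15·(3/2)²·(6-(3/2))²/(24·5000) = -729/128000 m
Load 2 — point force P=10 kN at a=4 m (b=L-a=2):
  y_2 = -Pb²x²(3aL-(3a+b)x)/(6L³EI)  [x≤a] = -10·2²·(3/2)²·(3·4·6-(3·4+2)·(3/2))/(6·6³·5000) = -17/24000 m
Load 3 — triangular load w₀=12 kN/m (0→w₀ over full span):
  y_3 = -w₀x²(L-x)²(x+2L)/(120LEI) = -12·(3/2)²·(6-(3/2))²·((3/2)+2·6)/(120·6·5000) = -6561/3200000 m
Superposition: y = Σ y_i = -40579/4800000 m ≈ -0.008454 m

y(3/2) = -40579/4800000 m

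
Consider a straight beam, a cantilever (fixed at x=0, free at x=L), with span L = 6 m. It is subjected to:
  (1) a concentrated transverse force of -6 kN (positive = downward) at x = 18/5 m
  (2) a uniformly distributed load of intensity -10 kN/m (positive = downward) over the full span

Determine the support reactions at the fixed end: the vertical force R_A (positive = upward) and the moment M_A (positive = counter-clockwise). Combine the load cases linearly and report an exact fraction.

Load 1 — point force P=-6 kN at a=18/5 m (b=L-a=12/5):
  R_A = P = (-6) = -6 kN
  M_A = Pa = (-6)·(18/5) = -108/5 kN·m
Load 2 — uniform load w=-10 kN/m over full span:
  R_A = wL = (-10)·6 = -60 kN
  M_A = wL²/2 = (-10)·6²/2 = -180 kN·m
Superposition: R_A = -66 kN, M_A = -1008/5 kN·m

R_A = -66 kN, M_A = -1008/5 kN·m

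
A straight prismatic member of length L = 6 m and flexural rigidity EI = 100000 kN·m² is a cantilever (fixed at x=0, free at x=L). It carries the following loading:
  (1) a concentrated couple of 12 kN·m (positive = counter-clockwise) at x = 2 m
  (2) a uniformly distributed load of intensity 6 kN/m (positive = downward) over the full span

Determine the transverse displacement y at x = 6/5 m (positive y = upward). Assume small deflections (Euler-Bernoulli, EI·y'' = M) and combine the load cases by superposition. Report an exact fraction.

y(6/5) = -9261/15625000 m

Load 1 — applied couple M₀=12 kN·m at a=2 m (b=L-a=4):
  y_1 = M₀x²/(2EI)  [x≤a] = 12·(6/5)²/(2·100000) = 27/312500 m
Load 2 — uniform load w=6 kN/m over full span:
  y_2 = -wx²(x²-4Lx+6L²)/(24EI) = -6·(6/5)²·((6/5)²-4·6·(6/5)+6·6²)/(24·100000) = -10611/15625000 m
Superposition: y = Σ y_i = -9261/15625000 m ≈ -0.000593 m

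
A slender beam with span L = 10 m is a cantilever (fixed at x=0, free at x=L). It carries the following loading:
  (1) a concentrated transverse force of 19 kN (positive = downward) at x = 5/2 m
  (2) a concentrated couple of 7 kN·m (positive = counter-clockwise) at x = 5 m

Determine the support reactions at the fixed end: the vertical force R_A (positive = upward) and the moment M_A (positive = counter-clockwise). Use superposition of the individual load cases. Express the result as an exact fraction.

R_A = 19 kN, M_A = 81/2 kN·m

Load 1 — point force P=19 kN at a=5/2 m (b=L-a=15/2):
  R_A = P = 19 kN
  M_A = Pa = 19·(5/2) = 95/2 kN·m
Load 2 — applied couple M₀=7 kN·m at a=5 m (b=L-a=5):
  R_A = 0 kN
  M_A = -M₀ = -7 kN·m
Superposition: R_A = 19 kN, M_A = 81/2 kN·m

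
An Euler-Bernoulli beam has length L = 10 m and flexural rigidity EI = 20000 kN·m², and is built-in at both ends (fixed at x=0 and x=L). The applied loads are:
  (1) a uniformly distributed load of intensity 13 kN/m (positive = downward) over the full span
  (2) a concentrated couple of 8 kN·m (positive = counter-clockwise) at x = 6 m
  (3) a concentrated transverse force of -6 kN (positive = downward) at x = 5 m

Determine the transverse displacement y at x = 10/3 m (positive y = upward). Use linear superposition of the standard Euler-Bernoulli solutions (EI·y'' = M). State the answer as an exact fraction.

Load 1 — uniform load w=13 kN/m over full span:
  y_1 = -wx²(L-x)²/(24EI) = -13·(10/3)²·(10-(10/3))²/(24·20000) = -13/972 m
Load 2 — applied couple M₀=8 kN·m at a=6 m (b=L-a=4):
  y_2 = (R_Ax³/6 - M_Ax²/2)/EI  [x≤a] with R_A=144/125, M_A=64/25 = ((144/125)·(10/3)³/6 - (64/25)·(10/3)²/2)/20000 = -2/5625 m
Load 3 — point force P=-6 kN at a=5 m (b=L-a=5):
  y_3 = -Pb²x²(3aL-(3a+b)x)/(6L³EI)  [x≤a] = -(-6)·5²·(10/3)²·(3·5·10-(3·5+5)·(10/3))/(6·10³·20000) = 1/864 m
Superposition: y = Σ y_i = -61103/4860000 m ≈ -0.012573 m

y(10/3) = -61103/4860000 m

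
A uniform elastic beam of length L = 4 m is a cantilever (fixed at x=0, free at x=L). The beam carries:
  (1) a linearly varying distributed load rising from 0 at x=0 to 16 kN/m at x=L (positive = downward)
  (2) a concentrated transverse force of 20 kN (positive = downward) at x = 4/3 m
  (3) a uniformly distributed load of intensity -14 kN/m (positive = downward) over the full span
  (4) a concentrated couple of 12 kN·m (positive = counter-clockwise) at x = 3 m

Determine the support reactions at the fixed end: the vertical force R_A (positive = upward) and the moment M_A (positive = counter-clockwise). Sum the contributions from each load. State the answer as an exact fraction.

Load 1 — triangular load w₀=16 kN/m (0→w₀ over full span):
  R_A = w₀L/2 = 16·4/2 = 32 kN
  M_A = w₀L²/3 = 16·4²/3 = 256/3 kN·m
Load 2 — point force P=20 kN at a=4/3 m (b=L-a=8/3):
  R_A = P = 20 kN
  M_A = Pa = 20·(4/3) = 80/3 kN·m
Load 3 — uniform load w=-14 kN/m over full span:
  R_A = wL = (-14)·4 = -56 kN
  M_A = wL²/2 = (-14)·4²/2 = -112 kN·m
Load 4 — applied couple M₀=12 kN·m at a=3 m (b=L-a=1):
  R_A = 0 kN
  M_A = -M₀ = -12 kN·m
Superposition: R_A = -4 kN, M_A = -12 kN·m

R_A = -4 kN, M_A = -12 kN·m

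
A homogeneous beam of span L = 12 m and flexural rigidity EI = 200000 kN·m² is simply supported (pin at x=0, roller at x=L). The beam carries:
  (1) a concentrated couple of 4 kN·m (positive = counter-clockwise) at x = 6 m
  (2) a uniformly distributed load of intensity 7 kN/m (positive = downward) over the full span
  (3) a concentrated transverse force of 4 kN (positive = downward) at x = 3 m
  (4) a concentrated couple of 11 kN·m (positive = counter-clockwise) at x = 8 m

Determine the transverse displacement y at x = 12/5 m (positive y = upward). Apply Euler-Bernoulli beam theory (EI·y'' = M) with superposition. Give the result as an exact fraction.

y(12/5) = -383849/62500000 m

Load 1 — applied couple M₀=4 kN·m at a=6 m (b=L-a=6):
  y_1 = (M₀x³/(6L)+C₁x)/EI  [x≤a] with C₁=M₀(3b²-L²)/(6L)=-2 = (4·(12/5)³/(6·12)+(-2)·(12/5))/200000 = -63/3125000 m
Load 2 — uniform load w=7 kN/m over full span:
  y_2 = -wx(L³-2Lx²+x³)/(24EI) = -7·(12/5)·(12³-2·12·(12/5)²+(12/5)³)/(24·200000) = -10962/1953125 m
Load 3 — point force P=4 kN at a=3 m (b=L-a=9):
  y_3 = -Pbx(L²-b²-x²)/(6LEI)  [x≤a] = -4·9·(12/5)·(12²-9²-(12/5)²)/(6·12·200000) = -4293/12500000 m
Load 4 — applied couple M₀=11 kN·m at a=8 m (b=L-a=4):
  y_4 = (M₀x³/(6L)+C₁x)/EI  [x≤a] with C₁=M₀(3b²-L²)/(6L)=-44/3 = (11·(12/5)³/(6·12)+(-44/3)·(12/5))/200000 = -517/3125000 m
Superposition: y = Σ y_i = -383849/62500000 m ≈ -0.006142 m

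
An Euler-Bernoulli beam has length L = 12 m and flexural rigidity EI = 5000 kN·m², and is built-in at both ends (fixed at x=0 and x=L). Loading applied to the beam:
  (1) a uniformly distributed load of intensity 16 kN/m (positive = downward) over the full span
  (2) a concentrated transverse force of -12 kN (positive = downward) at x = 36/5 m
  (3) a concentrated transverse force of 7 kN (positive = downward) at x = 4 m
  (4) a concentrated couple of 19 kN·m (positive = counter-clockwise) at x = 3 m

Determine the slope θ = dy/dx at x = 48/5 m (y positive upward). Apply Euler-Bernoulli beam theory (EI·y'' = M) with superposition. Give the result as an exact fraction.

θ(48/5) = 455623/11718750 rad

Load 1 — uniform load w=16 kN/m over full span:
  θ_1 = -wx(L-x)(L-2x)/(12EI) = -16·(48/5)·(12-(48/5))·(12-2·(48/5))/(12·5000) = 3456/78125 rad
Load 2 — point force P=-12 kN at a=36/5 m (b=L-a=24/5):
  θ_2 = Pa²(L-x)(2bL-(3b+a)(L-x))/(2L³EI)  [x>a] = (-12)·(36/5)²·(12-(48/5))·(2·(24/5)·12-(3·(24/5)+(36/5))·(12-(48/5)))/(2·12³·5000) = -10692/1953125 rad
Load 3 — point force P=7 kN at a=4 m (b=L-a=8):
  θ_3 = Pa²(L-x)(2bL-(3b+a)(L-x))/(2L³EI)  [x>a] = 7·4²·(12-(48/5))·(2·8·12-(3·8+4)·(12-(48/5)))/(2·12³·5000) = 91/46875 rad
Load 4 — applied couple M₀=19 kN·m at a=3 m (b=L-a=9):
  θ_4 = (R_Ax²/2 - M_Ax - M₀(x-a))/EI  [x>a] with R_A=57/32, M_A=-57/16 = ((57/32)·(48/5)²/2 - (-57/16)·(48/5) - 19·((48/5)-3))/5000 = -57/31250 rad
Superposition: θ = Σ θ_i = 455623/11718750 rad ≈ 0.038880 rad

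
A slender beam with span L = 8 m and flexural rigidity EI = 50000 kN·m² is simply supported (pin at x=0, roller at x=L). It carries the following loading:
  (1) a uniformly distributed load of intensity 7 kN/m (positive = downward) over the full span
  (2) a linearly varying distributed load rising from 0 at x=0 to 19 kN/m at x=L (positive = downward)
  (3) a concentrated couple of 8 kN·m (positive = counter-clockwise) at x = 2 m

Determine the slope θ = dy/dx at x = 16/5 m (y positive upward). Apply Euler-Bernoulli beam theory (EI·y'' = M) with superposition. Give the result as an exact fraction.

Load 1 — uniform load w=7 kN/m over full span:
  θ_1 = -w(L³-6Lx²+4x³)/(24EI) = -7·(8³-6·8·(16/5)²+4·(16/5)³)/(24·50000) = -1036/1171875 rad
Load 2 — triangular load w₀=19 kN/m (0→w₀ over full span):
  θ_2 = -w₀(7L⁴-30L²x²+15x⁴)/(360LEI) = -19·(7·8⁴-30·8²·(16/5)²+15·(16/5)⁴)/(360·8·50000) = -24548/17578125 rad
Load 3 — applied couple M₀=8 kN·m at a=2 m (b=L-a=6):
  θ_3 = (M₀x²/(2L)-M₀(x-a)+C₁)/EI  [x>a] with C₁=M₀(3b²-L²)/(6L)=22/3 = (8·(16/5)²/(2·8)-8·((16/5)-2)+(22/3))/50000 = 107/1875000 rad
Superposition: θ = Σ θ_i = -312679/140625000 rad ≈ -0.002223 rad

θ(16/5) = -312679/140625000 rad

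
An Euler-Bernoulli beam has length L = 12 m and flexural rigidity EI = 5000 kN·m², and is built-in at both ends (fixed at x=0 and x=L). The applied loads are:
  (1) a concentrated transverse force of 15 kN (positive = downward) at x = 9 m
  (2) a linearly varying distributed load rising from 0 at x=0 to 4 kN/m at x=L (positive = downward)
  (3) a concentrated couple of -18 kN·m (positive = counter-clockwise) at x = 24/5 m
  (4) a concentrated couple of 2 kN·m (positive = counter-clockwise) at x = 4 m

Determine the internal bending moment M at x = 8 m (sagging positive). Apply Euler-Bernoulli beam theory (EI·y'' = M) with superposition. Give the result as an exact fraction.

Load 1 — point force P=15 kN at a=9 m (b=L-a=3):
  M_1 = Pb²(3a+b)x/L³ - Pab²/L²  [x≤a] = 15·3²·(3·9+3)·8/12³ - 15·9·3²/12² = 165/16 kN·m
Load 2 — triangular load w₀=4 kN/m (0→w₀ over full span):
  M_2 = 3w₀Lx/20 - w₀L²/30 - w₀x³/(6L) = 3·4·12·8/20 - 4·12²/30 - 4·8³/(6·12) = 448/45 kN·m
Load 3 — applied couple M₀=-18 kN·m at a=24/5 m (b=L-a=36/5):
  M_3 = R_Ax - M_A - M₀  [x>a] with R_A=-54/25, M_A=-54/25 = (-54/25)·8 - (-54/25) - (-18) = 72/25 kN·m
Load 4 — applied couple M₀=2 kN·m at a=4 m (b=L-a=8):
  M_4 = R_Ax - M_A - M₀  [x>a] with R_A=2/9, M_A=0 = (2/9)·8 - 0 - 2 = -2/9 kN·m
Superposition: M = Σ M_i = 27511/1200 kN·m ≈ 22.925833 kN·m

M(8) = 27511/1200 kN·m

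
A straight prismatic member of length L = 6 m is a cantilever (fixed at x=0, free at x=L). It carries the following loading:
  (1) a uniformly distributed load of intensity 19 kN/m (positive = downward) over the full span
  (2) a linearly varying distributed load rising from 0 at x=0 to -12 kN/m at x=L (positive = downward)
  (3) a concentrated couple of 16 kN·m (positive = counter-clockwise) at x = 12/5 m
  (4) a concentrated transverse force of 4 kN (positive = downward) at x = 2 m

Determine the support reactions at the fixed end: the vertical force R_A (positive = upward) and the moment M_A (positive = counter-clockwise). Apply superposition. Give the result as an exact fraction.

Load 1 — uniform load w=19 kN/m over full span:
  R_A = wL = 19·6 = 114 kN
  M_A = wL²/2 = 19·6²/2 = 342 kN·m
Load 2 — triangular load w₀=-12 kN/m (0→w₀ over full span):
  R_A = w₀L/2 = (-12)·6/2 = -36 kN
  M_A = w₀L²/3 = (-12)·6²/3 = -144 kN·m
Load 3 — applied couple M₀=16 kN·m at a=12/5 m (b=L-a=18/5):
  R_A = 0 kN
  M_A = -M₀ = -16 kN·m
Load 4 — point force P=4 kN at a=2 m (b=L-a=4):
  R_A = P = 4 kN
  M_A = Pa = 4·2 = 8 kN·m
Superposition: R_A = 82 kN, M_A = 190 kN·m

R_A = 82 kN, M_A = 190 kN·m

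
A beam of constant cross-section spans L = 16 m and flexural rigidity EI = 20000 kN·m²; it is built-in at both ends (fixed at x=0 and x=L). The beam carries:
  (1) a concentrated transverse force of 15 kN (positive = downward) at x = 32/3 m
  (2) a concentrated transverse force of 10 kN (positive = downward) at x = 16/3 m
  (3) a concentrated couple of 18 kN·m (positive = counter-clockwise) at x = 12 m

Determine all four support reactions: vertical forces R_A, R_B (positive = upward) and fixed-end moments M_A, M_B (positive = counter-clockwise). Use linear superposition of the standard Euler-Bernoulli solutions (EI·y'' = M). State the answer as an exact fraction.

R_A = 21707/1728 kN, M_A = 10175/216 kN·m, R_B = 21493/1728 kN, M_B = -10969/216 kN·m

Load 1 — point force P=15 kN at a=32/3 m (b=L-a=16/3):
  R_A = Pb²(3a+b)/L³ = 15·(16/3)²·(3·(32/3)+(16/3))/16³ = 35/9 kN
  M_A = Pab²/L² = 15·(32/3)·(16/3)²/16² = 160/9 kN·m
  R_B = Pa²(a+3b)/L³ = 15·(32/3)²·((32/3)+3·(16/3))/16³ = 100/9 kN
  M_B = -Pa²b/L² = -15·(32/3)²·(16/3)/16² = -320/9 kN·m
Load 2 — point force P=10 kN at a=16/3 m (b=L-a=32/3):
  R_A = Pb²(3a+b)/L³ = 10·(32/3)²·(3·(16/3)+(32/3))/16³ = 200/27 kN
  M_A = Pab²/L² = 10·(16/3)·(32/3)²/16² = 640/27 kN·m
  R_B = Pa²(a+3b)/L³ = 10·(16/3)²·((16/3)+3·(32/3))/16³ = 70/27 kN
  M_B = -Pa²b/L² = -10·(16/3)²·(32/3)/16² = -320/27 kN·m
Load 3 — applied couple M₀=18 kN·m at a=12 m (b=L-a=4):
  R_A = 6M₀ab/L³ = 6·18·12·4/16³ = 81/64 kN
  M_A = M₀b(2a-b)/L² = 18·4·(2·12-4)/16² = 45/8 kN·m
  R_B = -6M₀ab/L³ = -6·18·12·4/16³ = -81/64 kN
  M_B = M₀a(2b-a)/L² = 18·12·(2·4-12)/16² = -27/8 kN·m
Superposition: R_A = 21707/1728 kN, M_A = 10175/216 kN·m, R_B = 21493/1728 kN, M_B = -10969/216 kN·m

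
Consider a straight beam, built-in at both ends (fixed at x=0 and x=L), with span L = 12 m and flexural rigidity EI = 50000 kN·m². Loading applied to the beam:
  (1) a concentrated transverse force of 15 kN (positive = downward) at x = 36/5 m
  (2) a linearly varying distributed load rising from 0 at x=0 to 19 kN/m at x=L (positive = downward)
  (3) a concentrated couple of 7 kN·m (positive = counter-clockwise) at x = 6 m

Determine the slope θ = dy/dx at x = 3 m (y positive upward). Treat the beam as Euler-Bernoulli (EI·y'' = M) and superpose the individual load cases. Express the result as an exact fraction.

θ(3) = -123549/40000000 rad

Load 1 — point force P=15 kN at a=36/5 m (b=L-a=24/5):
  θ_1 = -Pb²x(2aL-(3a+b)x)/(2L³EI)  [x≤a] = -15·(24/5)²·3·(2·(36/5)·12-(3·(36/5)+(24/5))·3)/(2·12³·50000) = -351/625000 rad
Load 2 — triangular load w₀=19 kN/m (0→w₀ over full span):
  θ_2 = -w₀(2x(L-x)(L-2x)(x+2L)+x²(L-x)²)/(120LEI) = -19·(2·3·(12-3)·(12-2·3)·(3+2·12)+3²·(12-3)²)/(120·12·50000) = -20007/8000000 rad
Load 3 — applied couple M₀=7 kN·m at a=6 m (b=L-a=6):
  θ_3 = (R_Ax²/2 - M_Ax)/EI  [x≤a] with R_A=7/8, M_A=7/4 = ((7/8)·3²/2 - (7/4)·3)/50000 = -21/800000 rad
Superposition: θ = Σ θ_i = -123549/40000000 rad ≈ -0.003089 rad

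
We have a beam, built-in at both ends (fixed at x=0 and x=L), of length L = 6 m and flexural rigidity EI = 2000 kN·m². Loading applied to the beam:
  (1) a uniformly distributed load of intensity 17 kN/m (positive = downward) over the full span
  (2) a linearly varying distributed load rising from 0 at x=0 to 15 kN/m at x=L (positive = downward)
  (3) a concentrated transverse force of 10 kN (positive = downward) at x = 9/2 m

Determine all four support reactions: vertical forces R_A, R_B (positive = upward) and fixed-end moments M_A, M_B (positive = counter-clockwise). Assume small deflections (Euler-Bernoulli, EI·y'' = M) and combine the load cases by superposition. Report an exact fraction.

R_A = 1057/16 kN, M_A = 1149/16 kN·m, R_B = 1455/16 kN, M_B = -1383/16 kN·m

Load 1 — uniform load w=17 kN/m over full span:
  R_A = wL/2 = 17·6/2 = 51 kN
  M_A = wL²/12 = 17·6²/12 = 51 kN·m
  R_B = wL/2 = 17·6/2 = 51 kN
  M_B = -wL²/12 = -17·6²/12 = -51 kN·m
Load 2 — triangular load w₀=15 kN/m (0→w₀ over full span):
  R_A = 3w₀L/20 = 3·15·6/20 = 27/2 kN
  M_A = w₀L²/30 = 15·6²/30 = 18 kN·m
  R_B = 7w₀L/20 = 7·15·6/20 = 63/2 kN
  M_B = -w₀L²/20 = -15·6²/20 = -27 kN·m
Load 3 — point force P=10 kN at a=9/2 m (b=L-a=3/2):
  R_A = Pb²(3a+b)/L³ = 10·(3/2)²·(3·(9/2)+(3/2))/6³ = 25/16 kN
  M_A = Pab²/L² = 10·(9/2)·(3/2)²/6² = 45/16 kN·m
  R_B = Pa²(a+3b)/L³ = 10·(9/2)²·((9/2)+3·(3/2))/6³ = 135/16 kN
  M_B = -Pa²b/L² = -10·(9/2)²·(3/2)/6² = -135/16 kN·m
Superposition: R_A = 1057/16 kN, M_A = 1149/16 kN·m, R_B = 1455/16 kN, M_B = -1383/16 kN·m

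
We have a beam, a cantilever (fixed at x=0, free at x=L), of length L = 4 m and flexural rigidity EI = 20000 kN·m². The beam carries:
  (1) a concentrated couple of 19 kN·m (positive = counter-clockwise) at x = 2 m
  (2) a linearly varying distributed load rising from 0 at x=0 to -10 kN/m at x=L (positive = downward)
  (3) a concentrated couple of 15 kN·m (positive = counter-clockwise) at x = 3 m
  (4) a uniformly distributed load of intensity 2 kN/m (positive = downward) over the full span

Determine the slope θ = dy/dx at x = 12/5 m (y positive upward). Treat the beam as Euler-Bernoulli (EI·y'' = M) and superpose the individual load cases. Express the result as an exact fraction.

Load 1 — applied couple M₀=19 kN·m at a=2 m (b=L-a=2):
  θ_1 = M₀a/EI  [x>a] = 19·2/20000 = 19/10000 rad
Load 2 — triangular load w₀=-10 kN/m (0→w₀ over full span):
  θ_2 = (w₀Lx²/4-w₀L²x/3-w₀x⁴/(24L))/EI = ((-10)·4·(12/5)²/4-(-10)·4²·(12/5)/3-(-10)·(12/5)⁴/(24·4))/20000 = 577/156250 rad
Load 3 — applied couple M₀=15 kN·m at a=3 m (b=L-a=1):
  θ_3 = M₀x/EI  [x≤a] = 15·(12/5)/20000 = 9/5000 rad
Load 4 — uniform load w=2 kN/m over full span:
  θ_4 = -wx(x²-3Lx+3L²)/(6EI) = -2·(12/5)·((12/5)²-3·4·(12/5)+3·4²)/(6·20000) = -78/78125 rad
Superposition: θ = Σ θ_i = 7993/1250000 rad ≈ 0.006394 rad

θ(12/5) = 7993/1250000 rad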